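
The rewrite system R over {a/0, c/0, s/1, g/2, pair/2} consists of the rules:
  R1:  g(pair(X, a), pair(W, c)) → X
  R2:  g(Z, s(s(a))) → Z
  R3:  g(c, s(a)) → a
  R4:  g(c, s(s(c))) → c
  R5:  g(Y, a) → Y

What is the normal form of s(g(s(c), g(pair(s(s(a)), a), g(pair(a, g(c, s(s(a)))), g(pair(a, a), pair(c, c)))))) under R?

s(s(c))

1. s(g(s(c), g(pair(s(s(a)), a), g(pair(a, g(c, s(s(a)))), g(pair(a, a), pair(c, c))))))  →  s(g(s(c), g(pair(s(s(a)), a), g(pair(a, c), g(pair(a, a), pair(c, c))))))   [R2 at 1.2.2.1.2]
2. s(g(s(c), g(pair(s(s(a)), a), g(pair(a, c), g(pair(a, a), pair(c, c))))))  →  s(g(s(c), g(pair(s(s(a)), a), g(pair(a, c), a))))   [R1 at 1.2.2.2]
3. s(g(s(c), g(pair(s(s(a)), a), g(pair(a, c), a))))  →  s(g(s(c), g(pair(s(s(a)), a), pair(a, c))))   [R5 at 1.2.2]
4. s(g(s(c), g(pair(s(s(a)), a), pair(a, c))))  →  s(g(s(c), s(s(a))))   [R1 at 1.2]
5. s(g(s(c), s(s(a))))  →  s(s(c))   [R2 at 1]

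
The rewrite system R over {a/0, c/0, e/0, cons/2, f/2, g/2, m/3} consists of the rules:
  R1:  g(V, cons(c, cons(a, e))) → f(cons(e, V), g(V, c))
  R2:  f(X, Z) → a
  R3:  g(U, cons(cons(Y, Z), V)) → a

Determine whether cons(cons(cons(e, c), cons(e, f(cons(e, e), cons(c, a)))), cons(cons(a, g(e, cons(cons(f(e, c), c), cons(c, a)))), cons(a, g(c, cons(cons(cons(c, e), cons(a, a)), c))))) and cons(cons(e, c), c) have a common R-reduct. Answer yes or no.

no — NF(t₁) = cons(cons(cons(e, c), cons(e, a)), cons(cons(a, a), cons(a, a))), NF(t₂) = cons(cons(e, c), c)

Reduce t₁ = cons(cons(cons(e, c), cons(e, f(cons(e, e), cons(c, a)))), cons(cons(a, g(e, cons(cons(f(e, c), c), cons(c, a)))), cons(a, g(c, cons(cons(cons(c, e), cons(a, a)), c))))):
1. cons(cons(cons(e, c), cons(e, f(cons(e, e), cons(c, a)))), cons(cons(a, g(e, cons(cons(f(e, c), c), cons(c, a)))), cons(a, g(c, cons(cons(cons(c, e), cons(a, a)), c)))))  →  cons(cons(cons(e, c), cons(e, a)), cons(cons(a, g(e, cons(cons(f(e, c), c), cons(c, a)))), cons(a, g(c, cons(cons(cons(c, e), cons(a, a)), c)))))   [R2 at 1.2.2]
2. cons(cons(cons(e, c), cons(e, a)), cons(cons(a, g(e, cons(cons(f(e, c), c), cons(c, a)))), cons(a, g(c, cons(cons(cons(c, e), cons(a, a)), c)))))  →  cons(cons(cons(e, c), cons(e, a)), cons(cons(a, a), cons(a, g(c, cons(cons(cons(c, e), cons(a, a)), c)))))   [R3 at 2.1.2]
3. cons(cons(cons(e, c), cons(e, a)), cons(cons(a, a), cons(a, g(c, cons(cons(cons(c, e), cons(a, a)), c)))))  →  cons(cons(cons(e, c), cons(e, a)), cons(cons(a, a), cons(a, a)))   [R3 at 2.2.2]

Reduce t₂ = cons(cons(e, c), c):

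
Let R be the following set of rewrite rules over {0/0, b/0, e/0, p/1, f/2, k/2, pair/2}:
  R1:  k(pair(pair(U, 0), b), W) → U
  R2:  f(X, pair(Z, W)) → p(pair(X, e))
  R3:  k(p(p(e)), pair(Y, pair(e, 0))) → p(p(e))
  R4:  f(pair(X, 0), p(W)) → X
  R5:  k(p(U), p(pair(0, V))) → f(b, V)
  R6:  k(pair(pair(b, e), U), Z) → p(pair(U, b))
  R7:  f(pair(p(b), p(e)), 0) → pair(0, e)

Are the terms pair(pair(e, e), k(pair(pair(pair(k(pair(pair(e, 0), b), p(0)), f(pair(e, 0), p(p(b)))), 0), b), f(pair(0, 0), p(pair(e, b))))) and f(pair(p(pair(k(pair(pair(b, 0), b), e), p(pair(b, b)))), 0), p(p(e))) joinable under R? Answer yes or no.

no — NF(t₁) = pair(pair(e, e), pair(e, e)), NF(t₂) = p(pair(b, p(pair(b, b))))

Reduce t₁ = pair(pair(e, e), k(pair(pair(pair(k(pair(pair(e, 0), b), p(0)), f(pair(e, 0), p(p(b)))), 0), b), f(pair(0, 0), p(pair(e, b))))):
1. pair(pair(e, e), k(pair(pair(pair(k(pair(pair(e, 0), b), p(0)), f(pair(e, 0), p(p(b)))), 0), b), f(pair(0, 0), p(pair(e, b)))))  →  pair(pair(e, e), pair(k(pair(pair(e, 0), b), p(0)), f(pair(e, 0), p(p(b)))))   [R1 at 2]
2. pair(pair(e, e), pair(k(pair(pair(e, 0), b), p(0)), f(pair(e, 0), p(p(b)))))  →  pair(pair(e, e), pair(e, f(pair(e, 0), p(p(b)))))   [R1 at 2.1]
3. pair(pair(e, e), pair(e, f(pair(e, 0), p(p(b)))))  →  pair(pair(e, e), pair(e, e))   [R4 at 2.2]

Reduce t₂ = f(pair(p(pair(k(pair(pair(b, 0), b), e), p(pair(b, b)))), 0), p(p(e))):
1. f(pair(p(pair(k(pair(pair(b, 0), b), e), p(pair(b, b)))), 0), p(p(e)))  →  p(pair(k(pair(pair(b, 0), b), e), p(pair(b, b))))   [R4 at ε]
2. p(pair(k(pair(pair(b, 0), b), e), p(pair(b, b))))  →  p(pair(b, p(pair(b, b))))   [R1 at 1.1]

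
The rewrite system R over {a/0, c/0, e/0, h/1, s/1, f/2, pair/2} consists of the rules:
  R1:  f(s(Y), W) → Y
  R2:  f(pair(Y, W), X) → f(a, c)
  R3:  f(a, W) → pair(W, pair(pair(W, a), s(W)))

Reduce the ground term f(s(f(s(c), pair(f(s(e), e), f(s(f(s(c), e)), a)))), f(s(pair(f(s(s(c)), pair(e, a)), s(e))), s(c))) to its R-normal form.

1. f(s(f(s(c), pair(f(s(e), e), f(s(f(s(c), e)), a)))), f(s(pair(f(s(s(c)), pair(e, a)), s(e))), s(c)))  →  f(s(c), pair(f(s(e), e), f(s(f(s(c), e)), a)))   [R1 at ε]
2. f(s(c), pair(f(s(e), e), f(s(f(s(c), e)), a)))  →  c   [R1 at ε]

c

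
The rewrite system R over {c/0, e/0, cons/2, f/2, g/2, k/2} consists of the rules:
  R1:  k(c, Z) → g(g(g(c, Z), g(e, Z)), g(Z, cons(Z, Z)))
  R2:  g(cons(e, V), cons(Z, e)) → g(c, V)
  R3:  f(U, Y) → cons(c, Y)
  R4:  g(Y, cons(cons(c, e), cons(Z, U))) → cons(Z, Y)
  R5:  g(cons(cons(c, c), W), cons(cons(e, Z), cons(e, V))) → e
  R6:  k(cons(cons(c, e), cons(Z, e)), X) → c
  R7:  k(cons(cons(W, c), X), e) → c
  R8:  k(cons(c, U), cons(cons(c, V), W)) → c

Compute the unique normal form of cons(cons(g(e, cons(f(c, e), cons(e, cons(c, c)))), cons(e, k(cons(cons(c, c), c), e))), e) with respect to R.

cons(cons(cons(e, e), cons(e, c)), e)

1. cons(cons(g(e, cons(f(c, e), cons(e, cons(c, c)))), cons(e, k(cons(cons(c, c), c), e))), e)  →  cons(cons(g(e, cons(cons(c, e), cons(e, cons(c, c)))), cons(e, k(cons(cons(c, c), c), e))), e)   [R3 at 1.1.2.1]
2. cons(cons(g(e, cons(cons(c, e), cons(e, cons(c, c)))), cons(e, k(cons(cons(c, c), c), e))), e)  →  cons(cons(cons(e, e), cons(e, k(cons(cons(c, c), c), e))), e)   [R4 at 1.1]
3. cons(cons(cons(e, e), cons(e, k(cons(cons(c, c), c), e))), e)  →  cons(cons(cons(e, e), cons(e, c)), e)   [R7 at 1.2.2]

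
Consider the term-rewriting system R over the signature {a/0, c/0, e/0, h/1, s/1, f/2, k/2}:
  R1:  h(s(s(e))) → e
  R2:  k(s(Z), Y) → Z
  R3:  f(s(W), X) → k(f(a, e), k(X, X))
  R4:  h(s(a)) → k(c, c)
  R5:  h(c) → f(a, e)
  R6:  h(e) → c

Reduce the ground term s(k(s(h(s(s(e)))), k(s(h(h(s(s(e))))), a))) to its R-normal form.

s(e)

1. s(k(s(h(s(s(e)))), k(s(h(h(s(s(e))))), a)))  →  s(h(s(s(e))))   [R2 at 1]
2. s(h(s(s(e))))  →  s(e)   [R1 at 1]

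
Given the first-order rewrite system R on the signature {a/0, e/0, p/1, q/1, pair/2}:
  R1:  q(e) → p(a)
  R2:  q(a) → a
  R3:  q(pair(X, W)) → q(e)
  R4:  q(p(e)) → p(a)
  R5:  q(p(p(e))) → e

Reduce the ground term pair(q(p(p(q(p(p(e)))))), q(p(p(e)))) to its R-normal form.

pair(e, e)

1. pair(q(p(p(q(p(p(e)))))), q(p(p(e))))  →  pair(q(p(p(e))), q(p(p(e))))   [R5 at 1.1.1.1]
2. pair(q(p(p(e))), q(p(p(e))))  →  pair(e, q(p(p(e))))   [R5 at 1]
3. pair(e, q(p(p(e))))  →  pair(e, e)   [R5 at 2]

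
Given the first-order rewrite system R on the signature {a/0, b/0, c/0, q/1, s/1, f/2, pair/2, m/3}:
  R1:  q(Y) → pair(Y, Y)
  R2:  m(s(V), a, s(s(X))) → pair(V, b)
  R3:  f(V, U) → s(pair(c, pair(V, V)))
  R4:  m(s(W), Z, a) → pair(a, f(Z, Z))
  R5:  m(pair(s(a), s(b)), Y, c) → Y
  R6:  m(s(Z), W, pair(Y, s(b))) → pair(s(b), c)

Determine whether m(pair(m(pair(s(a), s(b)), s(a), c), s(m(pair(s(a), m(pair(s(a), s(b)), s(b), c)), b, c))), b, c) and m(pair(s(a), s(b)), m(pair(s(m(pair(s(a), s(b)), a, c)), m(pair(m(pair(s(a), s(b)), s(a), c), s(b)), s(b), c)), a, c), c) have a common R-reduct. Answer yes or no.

Reduce t₁ = m(pair(m(pair(s(a), s(b)), s(a), c), s(m(pair(s(a), m(pair(s(a), s(b)), s(b), c)), b, c))), b, c):
1. m(pair(m(pair(s(a), s(b)), s(a), c), s(m(pair(s(a), m(pair(s(a), s(b)), s(b), c)), b, c))), b, c)  →  m(pair(s(a), s(m(pair(s(a), m(pair(s(a), s(b)), s(b), c)), b, c))), b, c)   [R5 at 1.1]
2. m(pair(s(a), s(m(pair(s(a), m(pair(s(a), s(b)), s(b), c)), b, c))), b, c)  →  m(pair(s(a), s(m(pair(s(a), s(b)), b, c))), b, c)   [R5 at 1.2.1.1.2]
3. m(pair(s(a), s(m(pair(s(a), s(b)), b, c))), b, c)  →  m(pair(s(a), s(b)), b, c)   [R5 at 1.2.1]
4. m(pair(s(a), s(b)), b, c)  →  b   [R5 at ε]

Reduce t₂ = m(pair(s(a), s(b)), m(pair(s(m(pair(s(a), s(b)), a, c)), m(pair(m(pair(s(a), s(b)), s(a), c), s(b)), s(b), c)), a, c), c):
1. m(pair(s(a), s(b)), m(pair(s(m(pair(s(a), s(b)), a, c)), m(pair(m(pair(s(a), s(b)), s(a), c), s(b)), s(b), c)), a, c), c)  →  m(pair(s(m(pair(s(a), s(b)), a, c)), m(pair(m(pair(s(a), s(b)), s(a), c), s(b)), s(b), c)), a, c)   [R5 at ε]
2. m(pair(s(m(pair(s(a), s(b)), a, c)), m(pair(m(pair(s(a), s(b)), s(a), c), s(b)), s(b), c)), a, c)  →  m(pair(s(a), m(pair(m(pair(s(a), s(b)), s(a), c), s(b)), s(b), c)), a, c)   [R5 at 1.1.1]
3. m(pair(s(a), m(pair(m(pair(s(a), s(b)), s(a), c), s(b)), s(b), c)), a, c)  →  m(pair(s(a), m(pair(s(a), s(b)), s(b), c)), a, c)   [R5 at 1.2.1.1]
4. m(pair(s(a), m(pair(s(a), s(b)), s(b), c)), a, c)  →  m(pair(s(a), s(b)), a, c)   [R5 at 1.2]
5. m(pair(s(a), s(b)), a, c)  →  a   [R5 at ε]

no — NF(t₁) = b, NF(t₂) = a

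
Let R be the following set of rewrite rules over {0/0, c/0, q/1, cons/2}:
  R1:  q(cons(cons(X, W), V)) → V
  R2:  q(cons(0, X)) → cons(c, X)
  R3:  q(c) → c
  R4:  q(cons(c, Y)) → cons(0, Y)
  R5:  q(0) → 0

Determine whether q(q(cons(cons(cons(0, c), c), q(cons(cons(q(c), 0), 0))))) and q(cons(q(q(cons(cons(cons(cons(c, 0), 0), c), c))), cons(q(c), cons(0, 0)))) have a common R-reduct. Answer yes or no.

Reduce t₁ = q(q(cons(cons(cons(0, c), c), q(cons(cons(q(c), 0), 0))))):
1. q(q(cons(cons(cons(0, c), c), q(cons(cons(q(c), 0), 0)))))  →  q(q(cons(cons(q(c), 0), 0)))   [R1 at 1]
2. q(q(cons(cons(q(c), 0), 0)))  →  q(0)   [R1 at 1]
3. q(0)  →  0   [R5 at ε]

Reduce t₂ = q(cons(q(q(cons(cons(cons(cons(c, 0), 0), c), c))), cons(q(c), cons(0, 0)))):
1. q(cons(q(q(cons(cons(cons(cons(c, 0), 0), c), c))), cons(q(c), cons(0, 0))))  →  q(cons(q(c), cons(q(c), cons(0, 0))))   [R1 at 1.1.1]
2. q(cons(q(c), cons(q(c), cons(0, 0))))  →  q(cons(c, cons(q(c), cons(0, 0))))   [R3 at 1.1]
3. q(cons(c, cons(q(c), cons(0, 0))))  →  cons(0, cons(q(c), cons(0, 0)))   [R4 at ε]
4. cons(0, cons(q(c), cons(0, 0)))  →  cons(0, cons(c, cons(0, 0)))   [R3 at 2.1]

no — NF(t₁) = 0, NF(t₂) = cons(0, cons(c, cons(0, 0)))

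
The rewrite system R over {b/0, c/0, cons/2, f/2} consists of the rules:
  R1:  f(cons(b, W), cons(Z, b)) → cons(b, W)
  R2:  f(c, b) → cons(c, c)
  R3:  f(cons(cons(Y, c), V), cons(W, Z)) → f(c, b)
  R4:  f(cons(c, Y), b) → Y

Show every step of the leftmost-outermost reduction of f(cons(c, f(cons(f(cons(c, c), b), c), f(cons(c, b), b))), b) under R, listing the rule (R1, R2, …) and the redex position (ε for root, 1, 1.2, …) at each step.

c

1. f(cons(c, f(cons(f(cons(c, c), b), c), f(cons(c, b), b))), b)  →  f(cons(f(cons(c, c), b), c), f(cons(c, b), b))   [R4 at ε]
2. f(cons(f(cons(c, c), b), c), f(cons(c, b), b))  →  f(cons(c, c), f(cons(c, b), b))   [R4 at 1.1]
3. f(cons(c, c), f(cons(c, b), b))  →  f(cons(c, c), b)   [R4 at 2]
4. f(cons(c, c), b)  →  c   [R4 at ε]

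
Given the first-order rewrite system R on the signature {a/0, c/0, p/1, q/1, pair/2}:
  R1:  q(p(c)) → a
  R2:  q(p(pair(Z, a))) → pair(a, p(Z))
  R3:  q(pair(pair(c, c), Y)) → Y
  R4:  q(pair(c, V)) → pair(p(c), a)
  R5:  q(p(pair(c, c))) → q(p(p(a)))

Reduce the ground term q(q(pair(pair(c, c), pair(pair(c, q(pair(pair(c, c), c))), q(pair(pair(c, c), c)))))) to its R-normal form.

1. q(q(pair(pair(c, c), pair(pair(c, q(pair(pair(c, c), c))), q(pair(pair(c, c), c))))))  →  q(pair(pair(c, q(pair(pair(c, c), c))), q(pair(pair(c, c), c))))   [R3 at 1]
2. q(pair(pair(c, q(pair(pair(c, c), c))), q(pair(pair(c, c), c))))  →  q(pair(pair(c, c), q(pair(pair(c, c), c))))   [R3 at 1.1.2]
3. q(pair(pair(c, c), q(pair(pair(c, c), c))))  →  q(pair(pair(c, c), c))   [R3 at ε]
4. q(pair(pair(c, c), c))  →  c   [R3 at ε]

c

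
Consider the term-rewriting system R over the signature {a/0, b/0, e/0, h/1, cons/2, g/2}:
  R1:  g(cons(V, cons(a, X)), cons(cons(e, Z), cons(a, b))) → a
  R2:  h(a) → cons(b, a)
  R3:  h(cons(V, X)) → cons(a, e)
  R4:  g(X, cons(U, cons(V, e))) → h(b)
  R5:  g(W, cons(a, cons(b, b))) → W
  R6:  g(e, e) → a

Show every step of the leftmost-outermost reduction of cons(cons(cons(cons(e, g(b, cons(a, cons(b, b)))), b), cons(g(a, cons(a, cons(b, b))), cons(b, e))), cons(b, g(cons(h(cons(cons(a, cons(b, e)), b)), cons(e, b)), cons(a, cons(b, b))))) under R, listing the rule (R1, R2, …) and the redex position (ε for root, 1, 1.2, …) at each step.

1. cons(cons(cons(cons(e, g(b, cons(a, cons(b, b)))), b), cons(g(a, cons(a, cons(b, b))), cons(b, e))), cons(b, g(cons(h(cons(cons(a, cons(b, e)), b)), cons(e, b)), cons(a, cons(b, b)))))  →  cons(cons(cons(cons(e, b), b), cons(g(a, cons(a, cons(b, b))), cons(b, e))), cons(b, g(cons(h(cons(cons(a, cons(b, e)), b)), cons(e, b)), cons(a, cons(b, b)))))   [R5 at 1.1.1.2]
2. cons(cons(cons(cons(e, b), b), cons(g(a, cons(a, cons(b, b))), cons(b, e))), cons(b, g(cons(h(cons(cons(a, cons(b, e)), b)), cons(e, b)), cons(a, cons(b, b)))))  →  cons(cons(cons(cons(e, b), b), cons(a, cons(b, e))), cons(b, g(cons(h(cons(cons(a, cons(b, e)), b)), cons(e, b)), cons(a, cons(b, b)))))   [R5 at 1.2.1]
3. cons(cons(cons(cons(e, b), b), cons(a, cons(b, e))), cons(b, g(cons(h(cons(cons(a, cons(b, e)), b)), cons(e, b)), cons(a, cons(b, b)))))  →  cons(cons(cons(cons(e, b), b), cons(a, cons(b, e))), cons(b, cons(h(cons(cons(a, cons(b, e)), b)), cons(e, b))))   [R5 at 2.2]
4. cons(cons(cons(cons(e, b), b), cons(a, cons(b, e))), cons(b, cons(h(cons(cons(a, cons(b, e)), b)), cons(e, b))))  →  cons(cons(cons(cons(e, b), b), cons(a, cons(b, e))), cons(b, cons(cons(a, e), cons(e, b))))   [R3 at 2.2.1]

cons(cons(cons(cons(e, b), b), cons(a, cons(b, e))), cons(b, cons(cons(a, e), cons(e, b))))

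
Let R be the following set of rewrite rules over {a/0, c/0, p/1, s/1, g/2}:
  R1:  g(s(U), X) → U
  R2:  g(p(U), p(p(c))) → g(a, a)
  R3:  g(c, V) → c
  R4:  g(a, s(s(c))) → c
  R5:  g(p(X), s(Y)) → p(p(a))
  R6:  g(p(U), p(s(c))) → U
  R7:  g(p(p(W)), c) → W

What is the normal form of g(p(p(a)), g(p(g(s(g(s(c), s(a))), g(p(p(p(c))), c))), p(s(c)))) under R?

a

1. g(p(p(a)), g(p(g(s(g(s(c), s(a))), g(p(p(p(c))), c))), p(s(c))))  →  g(p(p(a)), g(s(g(s(c), s(a))), g(p(p(p(c))), c)))   [R6 at 2]
2. g(p(p(a)), g(s(g(s(c), s(a))), g(p(p(p(c))), c)))  →  g(p(p(a)), g(s(c), s(a)))   [R1 at 2]
3. g(p(p(a)), g(s(c), s(a)))  →  g(p(p(a)), c)   [R1 at 2]
4. g(p(p(a)), c)  →  a   [R7 at ε]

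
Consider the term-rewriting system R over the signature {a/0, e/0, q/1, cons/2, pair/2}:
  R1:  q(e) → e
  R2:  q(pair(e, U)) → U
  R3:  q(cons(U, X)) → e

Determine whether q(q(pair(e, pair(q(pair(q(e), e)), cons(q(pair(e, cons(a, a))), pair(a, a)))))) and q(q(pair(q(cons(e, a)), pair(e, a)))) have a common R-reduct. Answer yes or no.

Reduce t₁ = q(q(pair(e, pair(q(pair(q(e), e)), cons(q(pair(e, cons(a, a))), pair(a, a)))))):
1. q(q(pair(e, pair(q(pair(q(e), e)), cons(q(pair(e, cons(a, a))), pair(a, a))))))  →  q(pair(q(pair(q(e), e)), cons(q(pair(e, cons(a, a))), pair(a, a))))   [R2 at 1]
2. q(pair(q(pair(q(e), e)), cons(q(pair(e, cons(a, a))), pair(a, a))))  →  q(pair(q(pair(e, e)), cons(q(pair(e, cons(a, a))), pair(a, a))))   [R1 at 1.1.1.1]
3. q(pair(q(pair(e, e)), cons(q(pair(e, cons(a, a))), pair(a, a))))  →  q(pair(e, cons(q(pair(e, cons(a, a))), pair(a, a))))   [R2 at 1.1]
4. q(pair(e, cons(q(pair(e, cons(a, a))), pair(a, a))))  →  cons(q(pair(e, cons(a, a))), pair(a, a))   [R2 at ε]
5. cons(q(pair(e, cons(a, a))), pair(a, a))  →  cons(cons(a, a), pair(a, a))   [R2 at 1]

Reduce t₂ = q(q(pair(q(cons(e, a)), pair(e, a)))):
1. q(q(pair(q(cons(e, a)), pair(e, a))))  →  q(q(pair(e, pair(e, a))))   [R3 at 1.1.1]
2. q(q(pair(e, pair(e, a))))  →  q(pair(e, a))   [R2 at 1]
3. q(pair(e, a))  →  a   [R2 at ε]

no — NF(t₁) = cons(cons(a, a), pair(a, a)), NF(t₂) = a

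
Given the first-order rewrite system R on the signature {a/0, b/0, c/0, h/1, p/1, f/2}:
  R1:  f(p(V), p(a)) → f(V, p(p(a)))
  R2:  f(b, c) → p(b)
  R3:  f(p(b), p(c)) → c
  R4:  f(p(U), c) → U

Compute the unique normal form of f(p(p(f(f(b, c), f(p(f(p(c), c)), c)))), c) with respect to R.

p(b)

1. f(p(p(f(f(b, c), f(p(f(p(c), c)), c)))), c)  →  p(f(f(b, c), f(p(f(p(c), c)), c)))   [R4 at ε]
2. p(f(f(b, c), f(p(f(p(c), c)), c)))  →  p(f(p(b), f(p(f(p(c), c)), c)))   [R2 at 1.1]
3. p(f(p(b), f(p(f(p(c), c)), c)))  →  p(f(p(b), f(p(c), c)))   [R4 at 1.2]
4. p(f(p(b), f(p(c), c)))  →  p(f(p(b), c))   [R4 at 1.2]
5. p(f(p(b), c))  →  p(b)   [R4 at 1]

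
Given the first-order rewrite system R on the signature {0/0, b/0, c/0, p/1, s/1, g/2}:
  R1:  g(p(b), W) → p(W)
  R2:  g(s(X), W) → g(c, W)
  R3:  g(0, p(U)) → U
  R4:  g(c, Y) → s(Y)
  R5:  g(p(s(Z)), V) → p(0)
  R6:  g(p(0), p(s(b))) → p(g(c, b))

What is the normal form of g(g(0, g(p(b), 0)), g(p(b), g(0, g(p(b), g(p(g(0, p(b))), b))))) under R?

1. g(g(0, g(p(b), 0)), g(p(b), g(0, g(p(b), g(p(g(0, p(b))), b)))))  →  g(g(0, p(0)), g(p(b), g(0, g(p(b), g(p(g(0, p(b))), b)))))   [R1 at 1.2]
2. g(g(0, p(0)), g(p(b), g(0, g(p(b), g(p(g(0, p(b))), b)))))  →  g(0, g(p(b), g(0, g(p(b), g(p(g(0, p(b))), b)))))   [R3 at 1]
3. g(0, g(p(b), g(0, g(p(b), g(p(g(0, p(b))), b)))))  →  g(0, p(g(0, g(p(b), g(p(g(0, p(b))), b)))))   [R1 at 2]
4. g(0, p(g(0, g(p(b), g(p(g(0, p(b))), b)))))  →  g(0, g(p(b), g(p(g(0, p(b))), b)))   [R3 at ε]
5. g(0, g(p(b), g(p(g(0, p(b))), b)))  →  g(0, p(g(p(g(0, p(b))), b)))   [R1 at 2]
6. g(0, p(g(p(g(0, p(b))), b)))  →  g(p(g(0, p(b))), b)   [R3 at ε]
7. g(p(g(0, p(b))), b)  →  g(p(b), b)   [R3 at 1.1]
8. g(p(b), b)  →  p(b)   [R1 at ε]

p(b)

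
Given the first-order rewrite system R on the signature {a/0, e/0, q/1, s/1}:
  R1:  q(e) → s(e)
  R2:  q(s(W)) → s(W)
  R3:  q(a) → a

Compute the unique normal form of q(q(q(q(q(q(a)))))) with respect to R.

1. q(q(q(q(q(q(a))))))  →  q(q(q(q(q(a)))))   [R3 at 1.1.1.1.1]
2. q(q(q(q(q(a)))))  →  q(q(q(q(a))))   [R3 at 1.1.1.1]
3. q(q(q(q(a))))  →  q(q(q(a)))   [R3 at 1.1.1]
4. q(q(q(a)))  →  q(q(a))   [R3 at 1.1]
5. q(q(a))  →  q(a)   [R3 at 1]
6. q(a)  →  a   [R3 at ε]

a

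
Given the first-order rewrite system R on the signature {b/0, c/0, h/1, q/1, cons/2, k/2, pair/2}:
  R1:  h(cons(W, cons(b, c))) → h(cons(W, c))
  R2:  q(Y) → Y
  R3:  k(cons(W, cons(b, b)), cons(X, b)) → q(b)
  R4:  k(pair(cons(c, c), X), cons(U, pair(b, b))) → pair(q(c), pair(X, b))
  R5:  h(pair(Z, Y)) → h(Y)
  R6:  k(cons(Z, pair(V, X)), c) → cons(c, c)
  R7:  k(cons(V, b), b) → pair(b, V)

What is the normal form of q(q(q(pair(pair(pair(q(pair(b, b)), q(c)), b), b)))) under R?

pair(pair(pair(pair(b, b), c), b), b)

1. q(q(q(pair(pair(pair(q(pair(b, b)), q(c)), b), b))))  →  q(q(pair(pair(pair(q(pair(b, b)), q(c)), b), b)))   [R2 at ε]
2. q(q(pair(pair(pair(q(pair(b, b)), q(c)), b), b)))  →  q(pair(pair(pair(q(pair(b, b)), q(c)), b), b))   [R2 at ε]
3. q(pair(pair(pair(q(pair(b, b)), q(c)), b), b))  →  pair(pair(pair(q(pair(b, b)), q(c)), b), b)   [R2 at ε]
4. pair(pair(pair(q(pair(b, b)), q(c)), b), b)  →  pair(pair(pair(pair(b, b), q(c)), b), b)   [R2 at 1.1.1]
5. pair(pair(pair(pair(b, b), q(c)), b), b)  →  pair(pair(pair(pair(b, b), c), b), b)   [R2 at 1.1.2]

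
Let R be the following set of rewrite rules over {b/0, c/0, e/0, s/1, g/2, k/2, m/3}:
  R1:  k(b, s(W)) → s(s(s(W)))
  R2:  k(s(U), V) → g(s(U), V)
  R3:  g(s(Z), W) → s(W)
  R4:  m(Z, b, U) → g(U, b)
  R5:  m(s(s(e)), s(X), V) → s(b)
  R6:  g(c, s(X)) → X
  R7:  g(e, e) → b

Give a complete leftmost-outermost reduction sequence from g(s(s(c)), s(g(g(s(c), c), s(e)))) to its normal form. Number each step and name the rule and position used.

1. g(s(s(c)), s(g(g(s(c), c), s(e))))  →  s(s(g(g(s(c), c), s(e))))   [R3 at ε]
2. s(s(g(g(s(c), c), s(e))))  →  s(s(g(s(c), s(e))))   [R3 at 1.1.1]
3. s(s(g(s(c), s(e))))  →  s(s(s(s(e))))   [R3 at 1.1]

s(s(s(s(e))))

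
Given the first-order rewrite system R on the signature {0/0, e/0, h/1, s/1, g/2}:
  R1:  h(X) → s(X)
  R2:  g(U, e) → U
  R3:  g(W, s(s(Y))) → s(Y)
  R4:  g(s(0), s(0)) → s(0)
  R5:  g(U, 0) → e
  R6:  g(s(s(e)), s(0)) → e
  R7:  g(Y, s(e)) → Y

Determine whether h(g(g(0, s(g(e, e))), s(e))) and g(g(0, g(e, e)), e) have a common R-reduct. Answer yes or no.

Reduce t₁ = h(g(g(0, s(g(e, e))), s(e))):
1. h(g(g(0, s(g(e, e))), s(e)))  →  s(g(g(0, s(g(e, e))), s(e)))   [R1 at ε]
2. s(g(g(0, s(g(e, e))), s(e)))  →  s(g(0, s(g(e, e))))   [R7 at 1]
3. s(g(0, s(g(e, e))))  →  s(g(0, s(e)))   [R2 at 1.2.1]
4. s(g(0, s(e)))  →  s(0)   [R7 at 1]

Reduce t₂ = g(g(0, g(e, e)), e):
1. g(g(0, g(e, e)), e)  →  g(0, g(e, e))   [R2 at ε]
2. g(0, g(e, e))  →  g(0, e)   [R2 at 2]
3. g(0, e)  →  0   [R2 at ε]

no — NF(t₁) = s(0), NF(t₂) = 0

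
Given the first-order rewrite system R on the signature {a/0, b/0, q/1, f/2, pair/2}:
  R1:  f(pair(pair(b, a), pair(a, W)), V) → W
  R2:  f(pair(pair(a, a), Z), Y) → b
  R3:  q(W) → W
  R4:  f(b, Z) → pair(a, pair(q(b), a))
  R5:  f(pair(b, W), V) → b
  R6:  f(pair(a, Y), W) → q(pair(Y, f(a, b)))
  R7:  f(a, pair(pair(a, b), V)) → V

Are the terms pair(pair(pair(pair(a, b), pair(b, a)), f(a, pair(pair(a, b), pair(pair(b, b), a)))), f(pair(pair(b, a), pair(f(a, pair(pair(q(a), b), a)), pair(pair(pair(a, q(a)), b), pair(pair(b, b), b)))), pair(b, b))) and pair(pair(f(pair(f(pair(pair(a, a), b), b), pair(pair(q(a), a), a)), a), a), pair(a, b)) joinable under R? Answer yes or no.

no — NF(t₁) = pair(pair(pair(pair(a, b), pair(b, a)), pair(pair(b, b), a)), pair(pair(pair(a, a), b), pair(pair(b, b), b))), NF(t₂) = pair(pair(b, a), pair(a, b))

Reduce t₁ = pair(pair(pair(pair(a, b), pair(b, a)), f(a, pair(pair(a, b), pair(pair(b, b), a)))), f(pair(pair(b, a), pair(f(a, pair(pair(q(a), b), a)), pair(pair(pair(a, q(a)), b), pair(pair(b, b), b)))), pair(b, b))):
1. pair(pair(pair(pair(a, b), pair(b, a)), f(a, pair(pair(a, b), pair(pair(b, b), a)))), f(pair(pair(b, a), pair(f(a, pair(pair(q(a), b), a)), pair(pair(pair(a, q(a)), b), pair(pair(b, b), b)))), pair(b, b)))  →  pair(pair(pair(pair(a, b), pair(b, a)), pair(pair(b, b), a)), f(pair(pair(b, a), pair(f(a, pair(pair(q(a), b), a)), pair(pair(pair(a, q(a)), b), pair(pair(b, b), b)))), pair(b, b)))   [R7 at 1.2]
2. pair(pair(pair(pair(a, b), pair(b, a)), pair(pair(b, b), a)), f(pair(pair(b, a), pair(f(a, pair(pair(q(a), b), a)), pair(pair(pair(a, q(a)), b), pair(pair(b, b), b)))), pair(b, b)))  →  pair(pair(pair(pair(a, b), pair(b, a)), pair(pair(b, b), a)), f(pair(pair(b, a), pair(f(a, pair(pair(a, b), a)), pair(pair(pair(a, q(a)), b), pair(pair(b, b), b)))), pair(b, b)))   [R3 at 2.1.2.1.2.1.1]
3. pair(pair(pair(pair(a, b), pair(b, a)), pair(pair(b, b), a)), f(pair(pair(b, a), pair(f(a, pair(pair(a, b), a)), pair(pair(pair(a, q(a)), b), pair(pair(b, b), b)))), pair(b, b)))  →  pair(pair(pair(pair(a, b), pair(b, a)), pair(pair(b, b), a)), f(pair(pair(b, a), pair(a, pair(pair(pair(a, q(a)), b), pair(pair(b, b), b)))), pair(b, b)))   [R7 at 2.1.2.1]
4. pair(pair(pair(pair(a, b), pair(b, a)), pair(pair(b, b), a)), f(pair(pair(b, a), pair(a, pair(pair(pair(a, q(a)), b), pair(pair(b, b), b)))), pair(b, b)))  →  pair(pair(pair(pair(a, b), pair(b, a)), pair(pair(b, b), a)), pair(pair(pair(a, q(a)), b), pair(pair(b, b), b)))   [R1 at 2]
5. pair(pair(pair(pair(a, b), pair(b, a)), pair(pair(b, b), a)), pair(pair(pair(a, q(a)), b), pair(pair(b, b), b)))  →  pair(pair(pair(pair(a, b), pair(b, a)), pair(pair(b, b), a)), pair(pair(pair(a, a), b), pair(pair(b, b), b)))   [R3 at 2.1.1.2]

Reduce t₂ = pair(pair(f(pair(f(pair(pair(a, a), b), b), pair(pair(q(a), a), a)), a), a), pair(a, b)):
1. pair(pair(f(pair(f(pair(pair(a, a), b), b), pair(pair(q(a), a), a)), a), a), pair(a, b))  →  pair(pair(f(pair(b, pair(pair(q(a), a), a)), a), a), pair(a, b))   [R2 at 1.1.1.1]
2. pair(pair(f(pair(b, pair(pair(q(a), a), a)), a), a), pair(a, b))  →  pair(pair(b, a), pair(a, b))   [R5 at 1.1]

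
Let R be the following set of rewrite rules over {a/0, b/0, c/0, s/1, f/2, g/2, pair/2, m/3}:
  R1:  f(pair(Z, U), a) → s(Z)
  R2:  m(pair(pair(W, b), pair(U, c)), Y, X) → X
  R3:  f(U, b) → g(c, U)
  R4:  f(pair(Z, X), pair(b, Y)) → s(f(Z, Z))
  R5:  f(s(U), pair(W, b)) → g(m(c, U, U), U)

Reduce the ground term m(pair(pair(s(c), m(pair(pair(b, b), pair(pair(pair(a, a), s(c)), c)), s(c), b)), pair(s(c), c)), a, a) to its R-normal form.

a

1. m(pair(pair(s(c), m(pair(pair(b, b), pair(pair(pair(a, a), s(c)), c)), s(c), b)), pair(s(c), c)), a, a)  →  m(pair(pair(s(c), b), pair(s(c), c)), a, a)   [R2 at 1.1.2]
2. m(pair(pair(s(c), b), pair(s(c), c)), a, a)  →  a   [R2 at ε]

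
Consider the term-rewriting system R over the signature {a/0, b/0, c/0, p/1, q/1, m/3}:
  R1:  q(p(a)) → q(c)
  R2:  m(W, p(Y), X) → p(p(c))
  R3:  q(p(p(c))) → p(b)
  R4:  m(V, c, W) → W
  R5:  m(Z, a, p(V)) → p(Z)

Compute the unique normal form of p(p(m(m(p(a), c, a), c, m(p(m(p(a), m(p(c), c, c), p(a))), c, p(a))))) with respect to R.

1. p(p(m(m(p(a), c, a), c, m(p(m(p(a), m(p(c), c, c), p(a))), c, p(a)))))  →  p(p(m(p(m(p(a), m(p(c), c, c), p(a))), c, p(a))))   [R4 at 1.1]
2. p(p(m(p(m(p(a), m(p(c), c, c), p(a))), c, p(a))))  →  p(p(p(a)))   [R4 at 1.1]

p(p(p(a)))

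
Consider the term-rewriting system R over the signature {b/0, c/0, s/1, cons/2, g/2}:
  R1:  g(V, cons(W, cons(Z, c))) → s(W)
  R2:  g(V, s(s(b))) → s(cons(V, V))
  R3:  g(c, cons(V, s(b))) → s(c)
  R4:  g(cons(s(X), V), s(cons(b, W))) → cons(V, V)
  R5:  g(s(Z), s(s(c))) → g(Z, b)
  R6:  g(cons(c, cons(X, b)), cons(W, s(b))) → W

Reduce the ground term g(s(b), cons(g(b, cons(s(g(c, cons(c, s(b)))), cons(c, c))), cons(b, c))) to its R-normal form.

s(s(s(s(c))))

1. g(s(b), cons(g(b, cons(s(g(c, cons(c, s(b)))), cons(c, c))), cons(b, c)))  →  s(g(b, cons(s(g(c, cons(c, s(b)))), cons(c, c))))   [R1 at ε]
2. s(g(b, cons(s(g(c, cons(c, s(b)))), cons(c, c))))  →  s(s(s(g(c, cons(c, s(b))))))   [R1 at 1]
3. s(s(s(g(c, cons(c, s(b))))))  →  s(s(s(s(c))))   [R3 at 1.1.1]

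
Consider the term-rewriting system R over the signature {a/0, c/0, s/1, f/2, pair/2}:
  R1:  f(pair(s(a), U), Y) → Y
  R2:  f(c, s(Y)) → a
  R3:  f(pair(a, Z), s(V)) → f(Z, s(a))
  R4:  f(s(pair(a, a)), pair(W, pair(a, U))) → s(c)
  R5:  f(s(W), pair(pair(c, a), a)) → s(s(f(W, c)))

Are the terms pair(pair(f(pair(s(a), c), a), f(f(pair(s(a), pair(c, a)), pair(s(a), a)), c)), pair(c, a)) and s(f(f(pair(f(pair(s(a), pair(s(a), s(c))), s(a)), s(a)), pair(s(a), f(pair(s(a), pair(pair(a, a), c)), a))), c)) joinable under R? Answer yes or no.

no — NF(t₁) = pair(pair(a, c), pair(c, a)), NF(t₂) = s(c)

Reduce t₁ = pair(pair(f(pair(s(a), c), a), f(f(pair(s(a), pair(c, a)), pair(s(a), a)), c)), pair(c, a)):
1. pair(pair(f(pair(s(a), c), a), f(f(pair(s(a), pair(c, a)), pair(s(a), a)), c)), pair(c, a))  →  pair(pair(a, f(f(pair(s(a), pair(c, a)), pair(s(a), a)), c)), pair(c, a))   [R1 at 1.1]
2. pair(pair(a, f(f(pair(s(a), pair(c, a)), pair(s(a), a)), c)), pair(c, a))  →  pair(pair(a, f(pair(s(a), a), c)), pair(c, a))   [R1 at 1.2.1]
3. pair(pair(a, f(pair(s(a), a), c)), pair(c, a))  →  pair(pair(a, c), pair(c, a))   [R1 at 1.2]

Reduce t₂ = s(f(f(pair(f(pair(s(a), pair(s(a), s(c))), s(a)), s(a)), pair(s(a), f(pair(s(a), pair(pair(a, a), c)), a))), c)):
1. s(f(f(pair(f(pair(s(a), pair(s(a), s(c))), s(a)), s(a)), pair(s(a), f(pair(s(a), pair(pair(a, a), c)), a))), c))  →  s(f(f(pair(s(a), s(a)), pair(s(a), f(pair(s(a), pair(pair(a, a), c)), a))), c))   [R1 at 1.1.1.1]
2. s(f(f(pair(s(a), s(a)), pair(s(a), f(pair(s(a), pair(pair(a, a), c)), a))), c))  →  s(f(pair(s(a), f(pair(s(a), pair(pair(a, a), c)), a)), c))   [R1 at 1.1]
3. s(f(pair(s(a), f(pair(s(a), pair(pair(a, a), c)), a)), c))  →  s(c)   [R1 at 1]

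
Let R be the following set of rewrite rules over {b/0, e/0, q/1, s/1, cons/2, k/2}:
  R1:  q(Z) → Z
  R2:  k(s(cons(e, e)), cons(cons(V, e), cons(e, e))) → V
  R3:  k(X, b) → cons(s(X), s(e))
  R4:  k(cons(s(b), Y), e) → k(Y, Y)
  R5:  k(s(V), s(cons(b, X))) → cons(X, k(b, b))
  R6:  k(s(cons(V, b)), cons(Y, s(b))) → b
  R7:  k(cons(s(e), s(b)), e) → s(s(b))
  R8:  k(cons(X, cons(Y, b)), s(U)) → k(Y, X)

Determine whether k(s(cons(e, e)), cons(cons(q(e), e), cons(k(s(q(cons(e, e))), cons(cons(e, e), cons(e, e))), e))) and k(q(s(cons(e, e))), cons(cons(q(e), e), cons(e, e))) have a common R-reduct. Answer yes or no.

yes — NF(t₁) = e, NF(t₂) = e

Reduce t₁ = k(s(cons(e, e)), cons(cons(q(e), e), cons(k(s(q(cons(e, e))), cons(cons(e, e), cons(e, e))), e))):
1. k(s(cons(e, e)), cons(cons(q(e), e), cons(k(s(q(cons(e, e))), cons(cons(e, e), cons(e, e))), e)))  →  k(s(cons(e, e)), cons(cons(e, e), cons(k(s(q(cons(e, e))), cons(cons(e, e), cons(e, e))), e)))   [R1 at 2.1.1]
2. k(s(cons(e, e)), cons(cons(e, e), cons(k(s(q(cons(e, e))), cons(cons(e, e), cons(e, e))), e)))  →  k(s(cons(e, e)), cons(cons(e, e), cons(k(s(cons(e, e)), cons(cons(e, e), cons(e, e))), e)))   [R1 at 2.2.1.1.1]
3. k(s(cons(e, e)), cons(cons(e, e), cons(k(s(cons(e, e)), cons(cons(e, e), cons(e, e))), e)))  →  k(s(cons(e, e)), cons(cons(e, e), cons(e, e)))   [R2 at 2.2.1]
4. k(s(cons(e, e)), cons(cons(e, e), cons(e, e)))  →  e   [R2 at ε]

Reduce t₂ = k(q(s(cons(e, e))), cons(cons(q(e), e), cons(e, e))):
1. k(q(s(cons(e, e))), cons(cons(q(e), e), cons(e, e)))  →  k(s(cons(e, e)), cons(cons(q(e), e), cons(e, e)))   [R1 at 1]
2. k(s(cons(e, e)), cons(cons(q(e), e), cons(e, e)))  →  q(e)   [R2 at ε]
3. q(e)  →  e   [R1 at ε]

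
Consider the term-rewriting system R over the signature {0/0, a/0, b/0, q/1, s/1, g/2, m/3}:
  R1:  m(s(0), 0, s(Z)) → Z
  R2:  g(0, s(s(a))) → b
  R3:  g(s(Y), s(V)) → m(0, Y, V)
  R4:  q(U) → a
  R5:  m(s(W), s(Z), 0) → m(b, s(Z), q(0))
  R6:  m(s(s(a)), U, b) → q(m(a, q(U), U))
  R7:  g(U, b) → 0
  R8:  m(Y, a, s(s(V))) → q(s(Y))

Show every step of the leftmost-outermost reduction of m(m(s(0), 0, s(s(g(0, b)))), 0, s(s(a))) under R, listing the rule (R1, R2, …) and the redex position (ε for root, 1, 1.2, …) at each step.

1. m(m(s(0), 0, s(s(g(0, b)))), 0, s(s(a)))  →  m(s(g(0, b)), 0, s(s(a)))   [R1 at 1]
2. m(s(g(0, b)), 0, s(s(a)))  →  m(s(0), 0, s(s(a)))   [R7 at 1.1]
3. m(s(0), 0, s(s(a)))  →  s(a)   [R1 at ε]

s(a)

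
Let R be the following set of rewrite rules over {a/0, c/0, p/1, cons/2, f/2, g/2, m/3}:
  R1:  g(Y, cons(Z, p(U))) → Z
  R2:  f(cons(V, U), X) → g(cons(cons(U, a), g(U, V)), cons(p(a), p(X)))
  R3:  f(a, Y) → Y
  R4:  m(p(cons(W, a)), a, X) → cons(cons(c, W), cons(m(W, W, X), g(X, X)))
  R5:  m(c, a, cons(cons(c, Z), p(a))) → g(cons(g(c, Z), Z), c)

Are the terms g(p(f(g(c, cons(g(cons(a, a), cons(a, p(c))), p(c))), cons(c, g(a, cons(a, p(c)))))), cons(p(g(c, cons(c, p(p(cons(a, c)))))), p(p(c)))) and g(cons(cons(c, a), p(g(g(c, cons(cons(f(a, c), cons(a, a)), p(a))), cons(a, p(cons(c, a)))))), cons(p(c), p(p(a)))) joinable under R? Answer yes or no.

yes — NF(t₁) = p(c), NF(t₂) = p(c)

Reduce t₁ = g(p(f(g(c, cons(g(cons(a, a), cons(a, p(c))), p(c))), cons(c, g(a, cons(a, p(c)))))), cons(p(g(c, cons(c, p(p(cons(a, c)))))), p(p(c)))):
1. g(p(f(g(c, cons(g(cons(a, a), cons(a, p(c))), p(c))), cons(c, g(a, cons(a, p(c)))))), cons(p(g(c, cons(c, p(p(cons(a, c)))))), p(p(c))))  →  p(g(c, cons(c, p(p(cons(a, c))))))   [R1 at ε]
2. p(g(c, cons(c, p(p(cons(a, c))))))  →  p(c)   [R1 at 1]

Reduce t₂ = g(cons(cons(c, a), p(g(g(c, cons(cons(f(a, c), cons(a, a)), p(a))), cons(a, p(cons(c, a)))))), cons(p(c), p(p(a)))):
1. g(cons(cons(c, a), p(g(g(c, cons(cons(f(a, c), cons(a, a)), p(a))), cons(a, p(cons(c, a)))))), cons(p(c), p(p(a))))  →  p(c)   [R1 at ε]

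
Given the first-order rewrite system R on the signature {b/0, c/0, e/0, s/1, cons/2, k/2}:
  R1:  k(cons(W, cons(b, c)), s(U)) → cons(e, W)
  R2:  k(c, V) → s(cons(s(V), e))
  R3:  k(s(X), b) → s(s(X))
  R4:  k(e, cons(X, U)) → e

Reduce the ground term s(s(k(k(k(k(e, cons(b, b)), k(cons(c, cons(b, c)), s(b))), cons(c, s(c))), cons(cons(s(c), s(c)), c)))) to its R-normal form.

1. s(s(k(k(k(k(e, cons(b, b)), k(cons(c, cons(b, c)), s(b))), cons(c, s(c))), cons(cons(s(c), s(c)), c))))  →  s(s(k(k(k(e, k(cons(c, cons(b, c)), s(b))), cons(c, s(c))), cons(cons(s(c), s(c)), c))))   [R4 at 1.1.1.1.1]
2. s(s(k(k(k(e, k(cons(c, cons(b, c)), s(b))), cons(c, s(c))), cons(cons(s(c), s(c)), c))))  →  s(s(k(k(k(e, cons(e, c)), cons(c, s(c))), cons(cons(s(c), s(c)), c))))   [R1 at 1.1.1.1.2]
3. s(s(k(k(k(e, cons(e, c)), cons(c, s(c))), cons(cons(s(c), s(c)), c))))  →  s(s(k(k(e, cons(c, s(c))), cons(cons(s(c), s(c)), c))))   [R4 at 1.1.1.1]
4. s(s(k(k(e, cons(c, s(c))), cons(cons(s(c), s(c)), c))))  →  s(s(k(e, cons(cons(s(c), s(c)), c))))   [R4 at 1.1.1]
5. s(s(k(e, cons(cons(s(c), s(c)), c))))  →  s(s(e))   [R4 at 1.1]

s(s(e))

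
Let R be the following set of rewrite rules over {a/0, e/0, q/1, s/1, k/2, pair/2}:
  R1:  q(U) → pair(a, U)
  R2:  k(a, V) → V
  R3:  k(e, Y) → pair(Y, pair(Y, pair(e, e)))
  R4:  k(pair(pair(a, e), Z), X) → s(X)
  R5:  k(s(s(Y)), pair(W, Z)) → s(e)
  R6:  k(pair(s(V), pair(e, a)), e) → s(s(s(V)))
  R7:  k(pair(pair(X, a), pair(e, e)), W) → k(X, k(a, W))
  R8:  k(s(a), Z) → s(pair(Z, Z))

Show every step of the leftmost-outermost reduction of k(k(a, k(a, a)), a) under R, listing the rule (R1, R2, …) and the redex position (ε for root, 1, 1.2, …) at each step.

1. k(k(a, k(a, a)), a)  →  k(k(a, a), a)   [R2 at 1]
2. k(k(a, a), a)  →  k(a, a)   [R2 at 1]
3. k(a, a)  →  a   [R2 at ε]

a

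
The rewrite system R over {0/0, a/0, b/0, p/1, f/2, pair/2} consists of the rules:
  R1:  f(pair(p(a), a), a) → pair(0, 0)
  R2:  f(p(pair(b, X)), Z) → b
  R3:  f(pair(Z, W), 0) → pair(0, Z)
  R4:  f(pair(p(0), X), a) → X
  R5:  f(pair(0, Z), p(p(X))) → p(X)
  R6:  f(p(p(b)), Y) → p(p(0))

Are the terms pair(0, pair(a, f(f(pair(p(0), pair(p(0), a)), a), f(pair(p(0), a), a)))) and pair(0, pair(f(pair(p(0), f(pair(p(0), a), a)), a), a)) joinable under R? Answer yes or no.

Reduce t₁ = pair(0, pair(a, f(f(pair(p(0), pair(p(0), a)), a), f(pair(p(0), a), a)))):
1. pair(0, pair(a, f(f(pair(p(0), pair(p(0), a)), a), f(pair(p(0), a), a))))  →  pair(0, pair(a, f(pair(p(0), a), f(pair(p(0), a), a))))   [R4 at 2.2.1]
2. pair(0, pair(a, f(pair(p(0), a), f(pair(p(0), a), a))))  →  pair(0, pair(a, f(pair(p(0), a), a)))   [R4 at 2.2.2]
3. pair(0, pair(a, f(pair(p(0), a), a)))  →  pair(0, pair(a, a))   [R4 at 2.2]

Reduce t₂ = pair(0, pair(f(pair(p(0), f(pair(p(0), a), a)), a), a)):
1. pair(0, pair(f(pair(p(0), f(pair(p(0), a), a)), a), a))  →  pair(0, pair(f(pair(p(0), a), a), a))   [R4 at 2.1]
2. pair(0, pair(f(pair(p(0), a), a), a))  →  pair(0, pair(a, a))   [R4 at 2.1]

yes — NF(t₁) = pair(0, pair(a, a)), NF(t₂) = pair(0, pair(a, a))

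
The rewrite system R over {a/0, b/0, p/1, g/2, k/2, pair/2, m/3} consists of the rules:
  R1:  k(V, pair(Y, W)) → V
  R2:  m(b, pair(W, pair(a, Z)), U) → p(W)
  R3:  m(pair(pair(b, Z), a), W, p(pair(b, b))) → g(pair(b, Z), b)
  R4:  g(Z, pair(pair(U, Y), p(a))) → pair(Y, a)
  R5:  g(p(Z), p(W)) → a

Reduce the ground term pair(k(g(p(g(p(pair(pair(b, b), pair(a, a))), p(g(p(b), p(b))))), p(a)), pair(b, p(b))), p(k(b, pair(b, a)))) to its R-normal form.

1. pair(k(g(p(g(p(pair(pair(b, b), pair(a, a))), p(g(p(b), p(b))))), p(a)), pair(b, p(b))), p(k(b, pair(b, a))))  →  pair(g(p(g(p(pair(pair(b, b), pair(a, a))), p(g(p(b), p(b))))), p(a)), p(k(b, pair(b, a))))   [R1 at 1]
2. pair(g(p(g(p(pair(pair(b, b), pair(a, a))), p(g(p(b), p(b))))), p(a)), p(k(b, pair(b, a))))  →  pair(a, p(k(b, pair(b, a))))   [R5 at 1]
3. pair(a, p(k(b, pair(b, a))))  →  pair(a, p(b))   [R1 at 2.1]

pair(a, p(b))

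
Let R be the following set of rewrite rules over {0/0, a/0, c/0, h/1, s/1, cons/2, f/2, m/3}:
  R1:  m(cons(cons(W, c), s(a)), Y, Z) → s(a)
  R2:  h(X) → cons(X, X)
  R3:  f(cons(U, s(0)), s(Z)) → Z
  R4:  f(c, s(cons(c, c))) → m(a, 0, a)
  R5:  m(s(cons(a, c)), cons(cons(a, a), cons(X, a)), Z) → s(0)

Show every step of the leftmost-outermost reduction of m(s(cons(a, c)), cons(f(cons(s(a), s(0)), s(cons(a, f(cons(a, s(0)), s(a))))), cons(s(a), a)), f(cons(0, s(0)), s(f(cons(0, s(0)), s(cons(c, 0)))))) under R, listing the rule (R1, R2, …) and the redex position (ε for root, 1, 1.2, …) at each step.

s(0)

1. m(s(cons(a, c)), cons(f(cons(s(a), s(0)), s(cons(a, f(cons(a, s(0)), s(a))))), cons(s(a), a)), f(cons(0, s(0)), s(f(cons(0, s(0)), s(cons(c, 0))))))  →  m(s(cons(a, c)), cons(cons(a, f(cons(a, s(0)), s(a))), cons(s(a), a)), f(cons(0, s(0)), s(f(cons(0, s(0)), s(cons(c, 0))))))   [R3 at 2.1]
2. m(s(cons(a, c)), cons(cons(a, f(cons(a, s(0)), s(a))), cons(s(a), a)), f(cons(0, s(0)), s(f(cons(0, s(0)), s(cons(c, 0))))))  →  m(s(cons(a, c)), cons(cons(a, a), cons(s(a), a)), f(cons(0, s(0)), s(f(cons(0, s(0)), s(cons(c, 0))))))   [R3 at 2.1.2]
3. m(s(cons(a, c)), cons(cons(a, a), cons(s(a), a)), f(cons(0, s(0)), s(f(cons(0, s(0)), s(cons(c, 0))))))  →  s(0)   [R5 at ε]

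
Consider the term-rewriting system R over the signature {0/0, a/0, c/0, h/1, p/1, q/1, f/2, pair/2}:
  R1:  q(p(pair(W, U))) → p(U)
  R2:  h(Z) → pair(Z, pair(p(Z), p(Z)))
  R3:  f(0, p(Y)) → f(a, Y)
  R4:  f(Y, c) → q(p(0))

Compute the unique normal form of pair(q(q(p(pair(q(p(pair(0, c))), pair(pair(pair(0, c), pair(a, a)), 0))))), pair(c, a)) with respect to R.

1. pair(q(q(p(pair(q(p(pair(0, c))), pair(pair(pair(0, c), pair(a, a)), 0))))), pair(c, a))  →  pair(q(p(pair(pair(pair(0, c), pair(a, a)), 0))), pair(c, a))   [R1 at 1.1]
2. pair(q(p(pair(pair(pair(0, c), pair(a, a)), 0))), pair(c, a))  →  pair(p(0), pair(c, a))   [R1 at 1]

pair(p(0), pair(c, a))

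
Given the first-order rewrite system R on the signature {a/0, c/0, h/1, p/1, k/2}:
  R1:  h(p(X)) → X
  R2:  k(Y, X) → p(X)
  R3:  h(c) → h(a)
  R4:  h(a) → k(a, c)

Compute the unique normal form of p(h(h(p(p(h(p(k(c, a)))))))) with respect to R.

1. p(h(h(p(p(h(p(k(c, a))))))))  →  p(h(p(h(p(k(c, a))))))   [R1 at 1.1]
2. p(h(p(h(p(k(c, a))))))  →  p(h(p(k(c, a))))   [R1 at 1]
3. p(h(p(k(c, a))))  →  p(k(c, a))   [R1 at 1]
4. p(k(c, a))  →  p(p(a))   [R2 at 1]

p(p(a))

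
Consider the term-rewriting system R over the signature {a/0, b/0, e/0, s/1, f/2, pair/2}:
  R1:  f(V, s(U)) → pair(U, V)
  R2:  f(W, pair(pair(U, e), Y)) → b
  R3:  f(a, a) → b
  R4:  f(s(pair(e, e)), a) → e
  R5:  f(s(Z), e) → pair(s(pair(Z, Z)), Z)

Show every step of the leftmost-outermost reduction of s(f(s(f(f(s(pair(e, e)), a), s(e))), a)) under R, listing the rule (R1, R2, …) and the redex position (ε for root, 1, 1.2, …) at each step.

s(e)

1. s(f(s(f(f(s(pair(e, e)), a), s(e))), a))  →  s(f(s(pair(e, f(s(pair(e, e)), a))), a))   [R1 at 1.1.1]
2. s(f(s(pair(e, f(s(pair(e, e)), a))), a))  →  s(f(s(pair(e, e)), a))   [R4 at 1.1.1.2]
3. s(f(s(pair(e, e)), a))  →  s(e)   [R4 at 1]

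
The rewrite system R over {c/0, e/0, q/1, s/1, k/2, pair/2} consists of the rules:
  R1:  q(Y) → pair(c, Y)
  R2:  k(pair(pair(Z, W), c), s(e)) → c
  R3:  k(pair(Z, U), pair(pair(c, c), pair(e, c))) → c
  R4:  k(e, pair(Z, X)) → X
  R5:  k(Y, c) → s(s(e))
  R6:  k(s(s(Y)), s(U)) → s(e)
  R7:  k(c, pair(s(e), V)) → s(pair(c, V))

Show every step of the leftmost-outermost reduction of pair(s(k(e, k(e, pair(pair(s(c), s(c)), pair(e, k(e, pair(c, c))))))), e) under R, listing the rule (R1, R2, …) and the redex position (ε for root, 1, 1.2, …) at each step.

pair(s(c), e)

1. pair(s(k(e, k(e, pair(pair(s(c), s(c)), pair(e, k(e, pair(c, c))))))), e)  →  pair(s(k(e, pair(e, k(e, pair(c, c))))), e)   [R4 at 1.1.2]
2. pair(s(k(e, pair(e, k(e, pair(c, c))))), e)  →  pair(s(k(e, pair(c, c))), e)   [R4 at 1.1]
3. pair(s(k(e, pair(c, c))), e)  →  pair(s(c), e)   [R4 at 1.1]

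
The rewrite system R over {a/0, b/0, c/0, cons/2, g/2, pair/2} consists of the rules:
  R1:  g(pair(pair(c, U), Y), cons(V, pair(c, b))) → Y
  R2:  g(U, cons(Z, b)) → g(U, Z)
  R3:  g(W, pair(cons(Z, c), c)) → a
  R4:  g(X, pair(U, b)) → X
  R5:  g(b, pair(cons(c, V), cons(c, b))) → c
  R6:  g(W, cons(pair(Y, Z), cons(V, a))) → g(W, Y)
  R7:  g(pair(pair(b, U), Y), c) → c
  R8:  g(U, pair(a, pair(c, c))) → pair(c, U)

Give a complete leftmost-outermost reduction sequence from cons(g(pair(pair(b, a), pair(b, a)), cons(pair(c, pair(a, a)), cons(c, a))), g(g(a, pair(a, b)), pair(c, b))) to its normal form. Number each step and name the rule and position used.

1. cons(g(pair(pair(b, a), pair(b, a)), cons(pair(c, pair(a, a)), cons(c, a))), g(g(a, pair(a, b)), pair(c, b)))  →  cons(g(pair(pair(b, a), pair(b, a)), c), g(g(a, pair(a, b)), pair(c, b)))   [R6 at 1]
2. cons(g(pair(pair(b, a), pair(b, a)), c), g(g(a, pair(a, b)), pair(c, b)))  →  cons(c, g(g(a, pair(a, b)), pair(c, b)))   [R7 at 1]
3. cons(c, g(g(a, pair(a, b)), pair(c, b)))  →  cons(c, g(a, pair(a, b)))   [R4 at 2]
4. cons(c, g(a, pair(a, b)))  →  cons(c, a)   [R4 at 2]

cons(c, a)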